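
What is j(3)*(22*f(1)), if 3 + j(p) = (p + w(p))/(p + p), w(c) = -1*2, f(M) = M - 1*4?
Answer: 187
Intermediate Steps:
f(M) = -4 + M (f(M) = M - 4 = -4 + M)
w(c) = -2
j(p) = -3 + (-2 + p)/(2*p) (j(p) = -3 + (p - 2)/(p + p) = -3 + (-2 + p)/((2*p)) = -3 + (-2 + p)*(1/(2*p)) = -3 + (-2 + p)/(2*p))
j(3)*(22*f(1)) = (-5/2 - 1/3)*(22*(-4 + 1)) = (-5/2 - 1*⅓)*(22*(-3)) = (-5/2 - ⅓)*(-66) = -17/6*(-66) = 187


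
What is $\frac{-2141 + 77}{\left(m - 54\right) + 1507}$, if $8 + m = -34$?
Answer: $- \frac{2064}{1411} \approx -1.4628$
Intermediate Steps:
$m = -42$ ($m = -8 - 34 = -42$)
$\frac{-2141 + 77}{\left(m - 54\right) + 1507} = \frac{-2141 + 77}{\left(-42 - 54\right) + 1507} = - \frac{2064}{\left(-42 - 54\right) + 1507} = - \frac{2064}{-96 + 1507} = - \frac{2064}{1411}$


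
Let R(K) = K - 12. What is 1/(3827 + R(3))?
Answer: 1/3818 ≈ 0.00026192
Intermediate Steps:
R(K) = -12 + K
1/(3827 + R(3)) = 1/(3827 + (-12 + 3)) = 1/(3827 - 9) = 1/3818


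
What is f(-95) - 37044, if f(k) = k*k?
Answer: -28019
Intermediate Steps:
f(k) = k²
f(-95) - 37044 = (-95)² - 37044 = 9025 - 37044 = -28019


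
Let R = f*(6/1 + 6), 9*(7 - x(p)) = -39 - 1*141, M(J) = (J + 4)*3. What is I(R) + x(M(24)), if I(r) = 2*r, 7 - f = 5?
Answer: 75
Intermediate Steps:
M(J) = 12 + 3*J (M(J) = (4 + J)*3 = 12 + 3*J)
x(p) = 27 (x(p) = 7 - (-39 - 1*141)/9 = 7 - (-39 - 141)/9 = 7 - ⅑*(-180) = 7 + 20 = 27)
f = 2 (f = 7 - 1*5 = 7 - 5 = 2)
R = 24 (R = 2*(6/1 + 6) = 2*(6*1 + 6) = 2*(6 + 6) = 2*12 = 24)
I(R) + x(M(24)) = 2*24 + 27 = 48 + 27 = 75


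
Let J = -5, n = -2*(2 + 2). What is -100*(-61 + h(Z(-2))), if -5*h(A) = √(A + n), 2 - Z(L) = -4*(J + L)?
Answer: 6100 + 20*I*√34 ≈ 6100.0 + 116.62*I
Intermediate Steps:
n = -8 (n = -2*4 = -8)
Z(L) = -18 + 4*L (Z(L) = 2 - (-4)*(-5 + L) = 2 - (20 - 4*L) = 2 + (-20 + 4*L) = -18 + 4*L)
h(A) = -√(-8 + A)/5 (h(A) = -√(A - 8)/5 = -√(-8 + A)/5)
-100*(-61 + h(Z(-2))) = -100*(-61 - √(-8 + (-18 + 4*(-2)))/5) = -100*(-61 - √(-8 + (-18 - 8))/5) = -100*(-61 - √(-8 - 26)/5) = -100*(-61 - I*√34/5) = 6100 + 20*I*√34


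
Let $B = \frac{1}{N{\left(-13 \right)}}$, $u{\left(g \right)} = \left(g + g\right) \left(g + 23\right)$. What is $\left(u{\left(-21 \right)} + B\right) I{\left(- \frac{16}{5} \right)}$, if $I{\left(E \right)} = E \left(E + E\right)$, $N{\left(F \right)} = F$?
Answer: $- \frac{559616}{325} \approx -1721.9$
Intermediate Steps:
$u{\left(g \right)} = 2 g \left(23 + g\right)$
$B = - \frac{1}{13}$ ($B = \frac{1}{-13} = - \frac{1}{13} \approx -0.076923$)
$I{\left(E \right)} = 2 E^{2}$ ($I{\left(E \right)} = E 2 E = 2 E^{2}$)
$\left(u{\left(-21 \right)} + B\right) I{\left(- \frac{16}{5} \right)} = \left(2 \left(-21\right) \left(23 - 21\right) - \frac{1}{13}\right) 2 \left(- \frac{16}{5}\right)^{2} = \left(2 \left(-21\right) 2 - \frac{1}{13}\right) 2 \left(\left(-16\right) \frac{1}{5}\right)^{2} = \left(-84 - \frac{1}{13}\right) 2 \left(- \frac{16}{5}\right)^{2} = - \frac{1093 \cdot 2 \cdot \frac{256}{25}}{13} = \left(- \frac{1093}{13}\right) \frac{512}{25} = - \frac{559616}{325}$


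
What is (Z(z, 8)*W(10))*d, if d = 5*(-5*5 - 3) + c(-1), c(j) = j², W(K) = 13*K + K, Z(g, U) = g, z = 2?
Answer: -38920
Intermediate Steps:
W(K) = 14*K
d = -139 (d = 5*(-5*5 - 3) + (-1)² = 5*(-25 - 3) + 1 = 5*(-28) + 1 = -140 + 1 = -139)
(Z(z, 8)*W(10))*d = (2*(14*10))*(-139) = (2*140)*(-139) = 280*(-139) = -38920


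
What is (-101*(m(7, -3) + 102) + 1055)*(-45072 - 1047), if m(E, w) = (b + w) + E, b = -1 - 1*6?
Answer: 412488336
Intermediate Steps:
b = -7 (b = -1 - 6 = -7)
m(E, w) = -7 + E + w (m(E, w) = (-7 + w) + E = -7 + E + w)
(-101*(m(7, -3) + 102) + 1055)*(-45072 - 1047) = (-101*((-7 + 7 - 3) + 102) + 1055)*(-45072 - 1047) = (-101*(-3 + 102) + 1055)*(-46119) = (-101*99 + 1055)*(-46119) = (-9999 + 1055)*(-46119) = -8944*(-46119) = 412488336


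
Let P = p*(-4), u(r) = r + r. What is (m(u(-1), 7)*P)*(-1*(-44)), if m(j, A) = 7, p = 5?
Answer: -6160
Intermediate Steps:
u(r) = 2*r
P = -20 (P = 5*(-4) = -20)
(m(u(-1), 7)*P)*(-1*(-44)) = (7*(-20))*(-1*(-44)) = -140*44 = -6160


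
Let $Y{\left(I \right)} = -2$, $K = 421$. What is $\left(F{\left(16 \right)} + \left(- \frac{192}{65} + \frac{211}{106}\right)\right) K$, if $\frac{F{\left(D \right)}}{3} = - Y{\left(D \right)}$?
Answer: $\frac{14609963}{6890} \approx 2120.5$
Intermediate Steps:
$F{\left(D \right)} = 6$ ($F{\left(D \right)} = 3 \left(\left(-1\right) \left(-2\right)\right) = 3 \cdot 2 = 6$)
$\left(F{\left(16 \right)} + \left(- \frac{192}{65} + \frac{211}{106}\right)\right) K = \left(6 + \left(- \frac{192}{65} + \frac{211}{106}\right)\right) 421 = \left(6 - \frac{6637}{6890}\right) 421 = \frac{34703}{6890} \cdot 421 = \frac{14609963}{6890}$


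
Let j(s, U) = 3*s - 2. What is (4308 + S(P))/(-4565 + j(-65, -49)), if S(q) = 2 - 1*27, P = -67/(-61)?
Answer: -4283/4762 ≈ -0.89941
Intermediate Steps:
j(s, U) = -2 + 3*s
P = 67/61 (P = -67*(-1/61) = 67/61 ≈ 1.0984)
S(q) = -25 (S(q) = 2 - 27 = -25)
(4308 + S(P))/(-4565 + j(-65, -49)) = (4308 - 25)/(-4565 + (-2 + 3*(-65))) = 4283/(-4565 + (-2 - 195)) = 4283/(-4565 - 197) = 4283/(-4762) = 4283*(-1/4762) = -4283/4762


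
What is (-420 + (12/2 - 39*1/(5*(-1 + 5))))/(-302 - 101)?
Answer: 8319/8060 ≈ 1.0321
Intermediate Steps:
(-420 + (12/2 - 39*1/(5*(-1 + 5))))/(-302 - 101) = (-420 + (12*(1/2) - 39/(4*5)))/(-403) = (-420 + (6 - 39/20))*(-1/403) = (-420 + 81/20)*(-1/403) = -8319/20*(-1/403) = 8319/8060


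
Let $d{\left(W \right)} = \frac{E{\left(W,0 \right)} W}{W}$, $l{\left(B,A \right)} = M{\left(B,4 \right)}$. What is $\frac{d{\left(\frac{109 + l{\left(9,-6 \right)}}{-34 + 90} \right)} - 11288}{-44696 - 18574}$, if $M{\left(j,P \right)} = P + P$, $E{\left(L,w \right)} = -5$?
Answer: $\frac{11293}{63270} \approx 0.17849$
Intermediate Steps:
$M{\left(j,P \right)} = 2 P$
$l{\left(B,A \right)} = 8$ ($l{\left(B,A \right)} = 2 \cdot 4 = 8$)
$d{\left(W \right)} = -5$ ($d{\left(W \right)} = \frac{\left(-5\right) W}{W} = -5$)
$\frac{d{\left(\frac{109 + l{\left(9,-6 \right)}}{-34 + 90} \right)} - 11288}{-44696 - 18574} = \frac{-5 - 11288}{-44696 - 18574} = - \frac{11293}{-63270} = \left(-11293\right) \left(- \frac{1}{63270}\right) = \frac{11293}{63270}$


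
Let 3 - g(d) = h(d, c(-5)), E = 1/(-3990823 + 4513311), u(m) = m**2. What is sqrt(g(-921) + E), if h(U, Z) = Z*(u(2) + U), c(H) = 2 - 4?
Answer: I*sqrt(124962870687794)/261244 ≈ 42.79*I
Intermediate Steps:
c(H) = -2
h(U, Z) = Z*(4 + U) (h(U, Z) = Z*(2**2 + U) = Z*(4 + U))
E = 1/522488 ≈ 1.9139e-6
g(d) = 11 + 2*d (g(d) = 3 - (-2)*(4 + d) = 3 - (-8 - 2*d) = 3 + (8 + 2*d) = 11 + 2*d)
sqrt(g(-921) + E) = sqrt((11 + 2*(-921)) + 1/522488) = sqrt((11 - 1842) + 1/522488) = sqrt(-1831 + 1/522488) = sqrt(-956675527/522488) = I*sqrt(124962870687794)/261244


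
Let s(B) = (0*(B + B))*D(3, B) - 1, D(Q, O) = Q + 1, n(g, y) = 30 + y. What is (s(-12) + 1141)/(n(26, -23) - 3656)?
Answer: -1140/3649 ≈ -0.31241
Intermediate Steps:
D(Q, O) = 1 + Q
s(B) = -1 (s(B) = (0*(B + B))*(1 + 3) - 1 = (0*(2*B))*4 - 1 = 0*4 - 1 = 0 - 1 = -1)
(s(-12) + 1141)/(n(26, -23) - 3656) = (-1 + 1141)/((30 - 23) - 3656) = 1140/(7 - 3656) = 1140/(-3649) = 1140*(-1/3649) = -1140/3649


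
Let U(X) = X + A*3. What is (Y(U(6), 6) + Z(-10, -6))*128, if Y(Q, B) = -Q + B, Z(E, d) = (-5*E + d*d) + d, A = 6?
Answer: 7936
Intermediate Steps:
Z(E, d) = d + d**2 - 5*E (Z(E, d) = (-5*E + d**2) + d = (d**2 - 5*E) + d = d + d**2 - 5*E)
U(X) = 18 + X (U(X) = X + 6*3 = X + 18 = 18 + X)
Y(Q, B) = B - Q
(Y(U(6), 6) + Z(-10, -6))*128 = ((6 - (18 + 6)) + (-6 + (-6)**2 - 5*(-10)))*128 = ((6 - 1*24) + (-6 + 36 + 50))*128 = ((6 - 24) + 80)*128 = (-18 + 80)*128 = 62*128 = 7936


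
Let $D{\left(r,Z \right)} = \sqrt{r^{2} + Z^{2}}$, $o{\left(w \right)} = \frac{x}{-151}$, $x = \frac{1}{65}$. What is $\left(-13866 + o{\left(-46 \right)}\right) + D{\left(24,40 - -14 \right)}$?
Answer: $- \frac{136094791}{9815} + 6 \sqrt{97} \approx -13807.0$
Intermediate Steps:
$x = \frac{1}{65} \approx 0.015385$
$o{\left(w \right)} = - \frac{1}{9815}$ ($o{\left(w \right)} = \frac{1}{65 \left(-151\right)} = \frac{1}{65} \left(- \frac{1}{151}\right) = - \frac{1}{9815}$)
$D{\left(r,Z \right)} = \sqrt{Z^{2} + r^{2}}$
$\left(-13866 + o{\left(-46 \right)}\right) + D{\left(24,40 - -14 \right)} = \left(-13866 - \frac{1}{9815}\right) + \sqrt{\left(40 - -14\right)^{2} + 24^{2}} = - \frac{136094791}{9815} + \sqrt{\left(40 + 14\right)^{2} + 576} = - \frac{136094791}{9815} + \sqrt{54^{2} + 576} = - \frac{136094791}{9815} + \sqrt{2916 + 576} = - \frac{136094791}{9815} + \sqrt{3492} = - \frac{136094791}{9815} + 6 \sqrt{97}$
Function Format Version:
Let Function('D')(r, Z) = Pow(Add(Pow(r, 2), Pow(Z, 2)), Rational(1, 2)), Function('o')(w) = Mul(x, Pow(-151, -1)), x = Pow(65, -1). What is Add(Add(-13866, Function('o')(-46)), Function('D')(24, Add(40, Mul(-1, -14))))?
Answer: Add(Rational(-136094791, 9815), Mul(6, Pow(97, Rational(1, 2)))) ≈ -13807.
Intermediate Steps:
x = Rational(1, 65) ≈ 0.015385
Function('o')(w) = Rational(-1, 9815) (Function('o')(w) = Mul(Rational(1, 65), Pow(-151, -1)) = Mul(Rational(1, 65), Rational(-1, 151)) = Rational(-1, 9815))
Function('D')(r, Z) = Pow(Add(Pow(Z, 2), Pow(r, 2)), Rational(1, 2))
Add(Add(-13866, Function('o')(-46)), Function('D')(24, Add(40, Mul(-1, -14)))) = Add(Add(-13866, Rational(-1, 9815)), Pow(Add(Pow(Add(40, Mul(-1, -14)), 2), Pow(24, 2)), Rational(1, 2))) = Add(Rational(-136094791, 9815), Pow(Add(Pow(Add(40, 14), 2), 576), Rational(1, 2))) = Add(Rational(-136094791, 9815), Pow(Add(Pow(54, 2), 576), Rational(1, 2))) = Add(Rational(-136094791, 9815), Pow(Add(2916, 576), Rational(1, 2))) = Add(Rational(-136094791, 9815), Pow(3492, Rational(1, 2))) = Add(Rational(-136094791, 9815), Mul(6, Pow(97, Rational(1, 2))))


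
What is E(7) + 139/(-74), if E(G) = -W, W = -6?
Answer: 305/74 ≈ 4.1216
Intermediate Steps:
E(G) = 6 (E(G) = -1*(-6) = 6)
E(7) + 139/(-74) = 6 + 139/(-74) = 6 + 139*(-1/74) = 6 - 139/74 = 305/74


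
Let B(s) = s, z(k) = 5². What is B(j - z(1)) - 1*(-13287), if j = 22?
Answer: 13284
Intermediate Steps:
z(k) = 25
B(j - z(1)) - 1*(-13287) = (22 - 1*25) - 1*(-13287) = (22 - 25) + 13287 = -3 + 13287 = 13284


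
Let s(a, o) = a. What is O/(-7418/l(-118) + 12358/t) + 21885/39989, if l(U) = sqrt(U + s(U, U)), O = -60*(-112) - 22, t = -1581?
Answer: 9*(-2774275581652*I + 14259120685*sqrt(59))/(39989*(729122*I + 5863929*sqrt(59))) ≈ 0.32279 - 13.868*I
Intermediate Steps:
O = 6698 (O = 6720 - 22 = 6698)
l(U) = sqrt(2)*sqrt(U) (l(U) = sqrt(U + U) = sqrt(2*U) = sqrt(2)*sqrt(U))
O/(-7418/l(-118) + 12358/t) + 21885/39989 = 6698/(-7418*(-I*sqrt(59)/118) + 12358/(-1581)) + 21885/39989 = 6698/(-7418*(-I*sqrt(59)/118) + 12358*(-1/1581)) + 21885*(1/39989) = 6698/(-7418*(-I*sqrt(59)/118) - 12358/1581) + 21885/39989 = 6698/(-(-3709)*I*sqrt(59)/59 - 12358/1581) + 21885/39989 = 6698/(3709*I*sqrt(59)/59 - 12358/1581) + 21885/39989 = 6698/(-12358/1581 + 3709*I*sqrt(59)/59) + 21885/39989 = 21885/39989 + 6698/(-12358/1581 + 3709*I*sqrt(59)/59)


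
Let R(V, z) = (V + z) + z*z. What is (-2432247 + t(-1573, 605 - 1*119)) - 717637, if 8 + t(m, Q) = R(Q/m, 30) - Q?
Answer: -4954082190/1573 ≈ -3.1494e+6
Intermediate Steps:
R(V, z) = V + z + z**2 (R(V, z) = (V + z) + z**2 = V + z + z**2)
t(m, Q) = 922 - Q + Q/m (t(m, Q) = -8 + ((Q/m + 30 + 30**2) - Q) = -8 + ((Q/m + 30 + 900) - Q) = -8 + ((930 + Q/m) - Q) = -8 + (930 - Q + Q/m) = 922 - Q + Q/m)
(-2432247 + t(-1573, 605 - 1*119)) - 717637 = (-2432247 + (922 - (605 - 1*119) + (605 - 1*119)/(-1573))) - 717637 = (-2432247 + (922 - (605 - 119) + (605 - 119)*(-1/1573))) - 717637 = (-2432247 + (922 - 1*486 + 486*(-1/1573))) - 717637 = (-2432247 + (922 - 486 - 486/1573)) - 717637 = (-2432247 + 685342/1573) - 717637 = -3825239189/1573 - 717637 = -4954082190/1573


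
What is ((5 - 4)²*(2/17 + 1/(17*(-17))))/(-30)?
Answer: -11/2890 ≈ -0.0038062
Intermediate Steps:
((5 - 4)²*(2/17 + 1/(17*(-17))))/(-30) = (1²*(2*(1/17) + (1/17)*(-1/17)))*(-1/30) = (1*(2/17 - 1/289))*(-1/30) = (1*(33/289))*(-1/30) = (33/289)*(-1/30) = -11/2890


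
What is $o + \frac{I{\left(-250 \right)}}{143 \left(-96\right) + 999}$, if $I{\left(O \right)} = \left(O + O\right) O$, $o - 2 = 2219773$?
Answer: $\frac{28255390975}{12729} \approx 2.2198 \cdot 10^{6}$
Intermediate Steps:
$o = 2219775$ ($o = 2 + 2219773 = 2219775$)
$I{\left(O \right)} = 2 O^{2}$ ($I{\left(O \right)} = 2 O O = 2 O^{2}$)
$o + \frac{I{\left(-250 \right)}}{143 \left(-96\right) + 999} = 2219775 + \frac{2 \left(-250\right)^{2}}{143 \left(-96\right) + 999} = 2219775 + \frac{2 \cdot 62500}{-13728 + 999} = 2219775 + \frac{125000}{-12729} = 2219775 + 125000 \left(- \frac{1}{12729}\right) = 2219775 - \frac{125000}{12729} = \frac{28255390975}{12729}$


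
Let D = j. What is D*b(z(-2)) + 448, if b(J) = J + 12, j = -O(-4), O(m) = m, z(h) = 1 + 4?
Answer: 516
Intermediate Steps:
z(h) = 5
j = 4 (j = -1*(-4) = 4)
D = 4
b(J) = 12 + J
D*b(z(-2)) + 448 = 4*(12 + 5) + 448 = 4*17 + 448 = 68 + 448 = 516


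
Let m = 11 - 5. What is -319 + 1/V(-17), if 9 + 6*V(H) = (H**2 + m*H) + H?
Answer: -51353/161 ≈ -318.96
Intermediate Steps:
m = 6
V(H) = -3/2 + H**2/6 + 7*H/6 (V(H) = -3/2 + ((H**2 + 6*H) + H)/6 = -3/2 + (H**2 + 7*H)/6 = -3/2 + (H**2/6 + 7*H/6) = -3/2 + H**2/6 + 7*H/6)
-319 + 1/V(-17) = -319 + 1/(-3/2 + (1/6)*(-17)**2 + (7/6)*(-17)) = -319 + 1/(-3/2 + (1/6)*289 - 119/6) = -319 + 1/(-3/2 + 289/6 - 119/6) = -319 + 1/(161/6) = -319 + 6/161 = -51353/161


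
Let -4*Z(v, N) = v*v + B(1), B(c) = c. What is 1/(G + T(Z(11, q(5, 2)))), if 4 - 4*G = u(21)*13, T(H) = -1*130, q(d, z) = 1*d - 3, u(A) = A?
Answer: -4/789 ≈ -0.0050697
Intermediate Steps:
q(d, z) = -3 + d (q(d, z) = d - 3 = -3 + d)
Z(v, N) = -¼ - v²/4 (Z(v, N) = -(v*v + 1)/4 = -(v² + 1)/4 = -(1 + v²)/4 = -¼ - v²/4)
T(H) = -130
G = -269/4 (G = 1 - 21*13/4 = 1 - ¼*273 = 1 - 273/4 = -269/4 ≈ -67.250)
1/(G + T(Z(11, q(5, 2)))) = 1/(-269/4 - 130) = 1/(-789/4) = -4/789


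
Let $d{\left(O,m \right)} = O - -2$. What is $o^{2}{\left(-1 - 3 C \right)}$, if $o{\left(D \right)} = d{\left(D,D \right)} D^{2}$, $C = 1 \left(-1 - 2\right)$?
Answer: $409600$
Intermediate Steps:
$d{\left(O,m \right)} = 2 + O$ ($d{\left(O,m \right)} = O + 2 = 2 + O$)
$C = -3$ ($C = 1 \left(-3\right) = -3$)
$o{\left(D \right)} = D^{2} \left(2 + D\right)$ ($o{\left(D \right)} = \left(2 + D\right) D^{2} = D^{2} \left(2 + D\right)$)
$o^{2}{\left(-1 - 3 C \right)} = \left(\left(-1 - -9\right)^{2} \left(2 - -8\right)\right)^{2} = \left(\left(-1 + 9\right)^{2} \left(2 + \left(-1 + 9\right)\right)\right)^{2} = \left(8^{2} \left(2 + 8\right)\right)^{2} = \left(64 \cdot 10\right)^{2} = 640^{2} = 409600$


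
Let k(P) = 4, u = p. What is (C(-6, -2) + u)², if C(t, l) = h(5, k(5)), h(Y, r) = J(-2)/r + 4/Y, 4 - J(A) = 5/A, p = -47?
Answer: 3179089/1600 ≈ 1986.9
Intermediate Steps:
u = -47
J(A) = 4 - 5/A
h(Y, r) = 4/Y + 13/(2*r) (h(Y, r) = (4 - 5/(-2))/r + 4/Y = (4 - 5*(-½))/r + 4/Y = (4 + 5/2)/r + 4/Y = 13/(2*r) + 4/Y = 4/Y + 13/(2*r))
C(t, l) = 97/40 (C(t, l) = 4/5 + (13/2)/4 = 4*(⅕) + (13/2)*(¼) = ⅘ + 13/8 = 97/40)
(C(-6, -2) + u)² = (97/40 - 47)² = (-1783/40)² = 3179089/1600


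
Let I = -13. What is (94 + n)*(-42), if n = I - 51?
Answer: -1260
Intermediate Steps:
n = -64 (n = -13 - 51 = -64)
(94 + n)*(-42) = (94 - 64)*(-42) = 30*(-42) = -1260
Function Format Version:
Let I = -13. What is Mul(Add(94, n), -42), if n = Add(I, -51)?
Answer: -1260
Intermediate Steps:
n = -64 (n = Add(-13, -51) = -64)
Mul(Add(94, n), -42) = Mul(Add(94, -64), -42) = Mul(30, -42) = -1260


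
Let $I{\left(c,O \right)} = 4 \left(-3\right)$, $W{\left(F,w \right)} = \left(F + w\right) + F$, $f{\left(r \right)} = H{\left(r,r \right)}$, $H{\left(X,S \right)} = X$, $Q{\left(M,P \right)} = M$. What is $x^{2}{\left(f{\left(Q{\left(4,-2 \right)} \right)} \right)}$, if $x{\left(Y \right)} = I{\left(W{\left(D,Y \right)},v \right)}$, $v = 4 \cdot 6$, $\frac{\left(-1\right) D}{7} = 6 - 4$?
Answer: $144$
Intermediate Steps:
$f{\left(r \right)} = r$
$D = -14$ ($D = - 7 \left(6 - 4\right) = \left(-7\right) 2 = -14$)
$W{\left(F,w \right)} = w + 2 F$
$v = 24$
$I{\left(c,O \right)} = -12$
$x{\left(Y \right)} = -12$
$x^{2}{\left(f{\left(Q{\left(4,-2 \right)} \right)} \right)} = \left(-12\right)^{2} = 144$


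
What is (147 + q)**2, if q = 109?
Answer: 65536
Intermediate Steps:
(147 + q)**2 = (147 + 109)**2 = 256**2 = 65536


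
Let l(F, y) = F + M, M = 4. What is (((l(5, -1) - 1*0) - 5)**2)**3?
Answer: 4096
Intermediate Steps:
l(F, y) = 4 + F (l(F, y) = F + 4 = 4 + F)
(((l(5, -1) - 1*0) - 5)**2)**3 = ((((4 + 5) - 1*0) - 5)**2)**3 = (((9 + 0) - 5)**2)**3 = ((9 - 5)**2)**3 = (4**2)**3 = 16**3 = 4096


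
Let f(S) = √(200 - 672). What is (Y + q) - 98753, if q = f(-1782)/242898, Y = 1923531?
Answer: 1824778 + I*√118/121449 ≈ 1.8248e+6 + 8.9443e-5*I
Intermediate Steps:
f(S) = 2*I*√118 (f(S) = √(-472) = 2*I*√118)
q = I*√118/121449 (q = (2*I*√118)/242898 = (2*I*√118)*(1/242898) = I*√118/121449 ≈ 8.9443e-5*I)
(Y + q) - 98753 = (1923531 + I*√118/121449) - 98753 = 1824778 + I*√118/121449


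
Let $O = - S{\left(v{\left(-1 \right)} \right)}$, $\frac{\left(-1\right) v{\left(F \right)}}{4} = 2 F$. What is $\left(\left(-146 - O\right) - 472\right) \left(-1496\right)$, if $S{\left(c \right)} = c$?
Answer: $912560$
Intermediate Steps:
$v{\left(F \right)} = - 8 F$ ($v{\left(F \right)} = - 4 \cdot 2 F = - 8 F$)
$O = -8$ ($O = - \left(-8\right) \left(-1\right) = \left(-1\right) 8 = -8$)
$\left(\left(-146 - O\right) - 472\right) \left(-1496\right) = \left(\left(-146 - -8\right) - 472\right) \left(-1496\right) = \left(\left(-146 + 8\right) - 472\right) \left(-1496\right) = \left(-138 - 472\right) \left(-1496\right) = \left(-610\right) \left(-1496\right) = 912560$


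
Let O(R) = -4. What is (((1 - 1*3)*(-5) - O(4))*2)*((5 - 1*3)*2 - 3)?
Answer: 28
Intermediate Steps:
(((1 - 1*3)*(-5) - O(4))*2)*((5 - 1*3)*2 - 3) = (((1 - 1*3)*(-5) - 1*(-4))*2)*((5 - 1*3)*2 - 3) = (((1 - 3)*(-5) + 4)*2)*((5 - 3)*2 - 3) = ((-2*(-5) + 4)*2)*(2*2 - 3) = ((10 + 4)*2)*(4 - 3) = (14*2)*1 = 28*1 = 28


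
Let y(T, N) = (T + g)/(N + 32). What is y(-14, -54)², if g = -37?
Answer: 2601/484 ≈ 5.3740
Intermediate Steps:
y(T, N) = (-37 + T)/(32 + N) (y(T, N) = (T - 37)/(N + 32) = (-37 + T)/(32 + N))
y(-14, -54)² = ((-37 - 14)/(32 - 54))² = (-51/(-22))² = (-1/22*(-51))² = (51/22)² = 2601/484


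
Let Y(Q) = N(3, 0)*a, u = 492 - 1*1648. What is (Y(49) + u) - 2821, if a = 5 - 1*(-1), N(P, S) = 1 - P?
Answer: -3989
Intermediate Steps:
u = -1156 (u = 492 - 1648 = -1156)
a = 6 (a = 5 + 1 = 6)
Y(Q) = -12 (Y(Q) = (1 - 1*3)*6 = (1 - 3)*6 = -2*6 = -12)
(Y(49) + u) - 2821 = (-12 - 1156) - 2821 = -1168 - 2821 = -3989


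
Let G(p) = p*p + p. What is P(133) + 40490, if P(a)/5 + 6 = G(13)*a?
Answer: 161490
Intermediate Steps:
G(p) = p + p² (G(p) = p² + p = p + p²)
P(a) = -30 + 910*a (P(a) = -30 + 5*((13*(1 + 13))*a) = -30 + 5*((13*14)*a) = -30 + 5*(182*a) = -30 + 910*a)
P(133) + 40490 = (-30 + 910*133) + 40490 = (-30 + 121030) + 40490 = 121000 + 40490 = 161490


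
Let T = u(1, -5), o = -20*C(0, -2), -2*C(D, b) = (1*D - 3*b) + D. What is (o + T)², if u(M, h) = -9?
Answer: 2601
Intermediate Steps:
C(D, b) = -D + 3*b/2 (C(D, b) = -((1*D - 3*b) + D)/2 = -((D - 3*b) + D)/2 = -(-3*b + 2*D)/2 = -D + 3*b/2)
o = 60 (o = -20*(-1*0 + (3/2)*(-2)) = -20*(0 - 3) = -20*(-3) = 60)
T = -9
(o + T)² = (60 - 9)² = 51² = 2601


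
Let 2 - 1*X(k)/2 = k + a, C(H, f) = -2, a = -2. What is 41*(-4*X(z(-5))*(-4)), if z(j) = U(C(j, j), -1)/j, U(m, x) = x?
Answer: 24928/5 ≈ 4985.6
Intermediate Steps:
z(j) = -1/j
X(k) = 8 - 2*k (X(k) = 4 - 2*(k - 2) = 4 - 2*(-2 + k) = 4 + (4 - 2*k) = 8 - 2*k)
41*(-4*X(z(-5))*(-4)) = 41*(-4*(8 - (-2)/(-5))*(-4)) = 41*(-4*(8 - (-2)*(-1)/5)*(-4)) = 41*(-4*(8 - 2*1/5)*(-4)) = 41*(-4*(8 - 2/5)*(-4)) = 41*(-4*38/5*(-4)) = 41*(-152/5*(-4)) = 41*(608/5) = 24928/5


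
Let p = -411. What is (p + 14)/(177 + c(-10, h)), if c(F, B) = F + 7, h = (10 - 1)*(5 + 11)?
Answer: -397/174 ≈ -2.2816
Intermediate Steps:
h = 144 (h = 9*16 = 144)
c(F, B) = 7 + F
(p + 14)/(177 + c(-10, h)) = (-411 + 14)/(177 + (7 - 10)) = -397/(177 - 3) = -397/174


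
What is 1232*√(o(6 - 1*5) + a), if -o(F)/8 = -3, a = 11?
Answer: 1232*√35 ≈ 7288.6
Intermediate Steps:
o(F) = 24 (o(F) = -8*(-3) = 24)
1232*√(o(6 - 1*5) + a) = 1232*√(24 + 11) = 1232*√35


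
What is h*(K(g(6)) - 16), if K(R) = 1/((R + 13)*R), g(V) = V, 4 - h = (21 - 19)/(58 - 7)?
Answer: -184123/2907 ≈ -63.338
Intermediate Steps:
h = 202/51 (h = 4 - (21 - 19)/(58 - 7) = 4 - 2/51 = 202/51 ≈ 3.9608)
K(R) = 1/(R*(13 + R)) (K(R) = 1/((13 + R)*R) = 1/(R*(13 + R)))
h*(K(g(6)) - 16) = 202*(1/(6*(13 + 6)) - 16)/51 = 202*((1/6)/19 - 16)/51 = 202*((1/6)*(1/19) - 16)/51 = 202*(1/114 - 16)/51 = (202/51)*(-1823/114) = -184123/2907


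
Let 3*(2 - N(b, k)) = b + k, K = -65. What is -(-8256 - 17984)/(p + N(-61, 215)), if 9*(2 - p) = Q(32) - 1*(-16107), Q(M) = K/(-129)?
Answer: -15232320/1066411 ≈ -14.284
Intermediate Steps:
Q(M) = 65/129 (Q(M) = -65/(-129) = -65*(-1/129) = 65/129)
p = -2075546/1161 (p = 2 - (65/129 - 1*(-16107))/9 = 2 - (65/129 + 16107)/9 = 2 - 1/9*2077868/129 = 2 - 2077868/1161 = -2075546/1161 ≈ -1787.7)
N(b, k) = 2 - b/3 - k/3 (N(b, k) = 2 - (b + k)/3 = 2 + (-b/3 - k/3) = 2 - b/3 - k/3)
-(-8256 - 17984)/(p + N(-61, 215)) = -(-8256 - 17984)/(-2075546/1161 + (2 - 1/3*(-61) - 1/3*215)) = -(-26240)/(-2075546/1161 + (2 + 61/3 - 215/3)) = -(-26240)/(-2075546/1161 - 148/3) = -(-26240)/(-2132822/1161) = -(-26240)*(-1161)/2132822 = -1*15232320/1066411 = -15232320/1066411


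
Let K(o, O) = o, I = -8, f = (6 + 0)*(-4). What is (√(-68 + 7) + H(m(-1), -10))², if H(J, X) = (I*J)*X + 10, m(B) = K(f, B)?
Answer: (1910 - I*√61)² ≈ 3.648e+6 - 2.984e+4*I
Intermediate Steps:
f = -24 (f = 6*(-4) = -24)
m(B) = -24
H(J, X) = 10 - 8*J*X (H(J, X) = (-8*J)*X + 10 = -8*J*X + 10 = 10 - 8*J*X)
(√(-68 + 7) + H(m(-1), -10))² = (√(-68 + 7) + (10 - 8*(-24)*(-10)))² = (√(-61) + (10 - 1920))² = (I*√61 - 1910)² = (-1910 + I*√61)²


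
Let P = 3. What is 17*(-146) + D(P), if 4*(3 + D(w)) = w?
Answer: -9937/4 ≈ -2484.3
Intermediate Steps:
D(w) = -3 + w/4
17*(-146) + D(P) = 17*(-146) + (-3 + (¼)*3) = -2482 + (-3 + ¾) = -2482 - 9/4 = -9937/4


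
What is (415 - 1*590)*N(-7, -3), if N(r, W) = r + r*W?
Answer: -2450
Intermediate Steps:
N(r, W) = r + W*r
(415 - 1*590)*N(-7, -3) = (415 - 1*590)*(-7*(1 - 3)) = (415 - 590)*(-7*(-2)) = -175*14 = -2450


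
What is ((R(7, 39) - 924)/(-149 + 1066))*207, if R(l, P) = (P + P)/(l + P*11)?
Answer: -41688351/199906 ≈ -208.54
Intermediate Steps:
R(l, P) = 2*P/(l + 11*P) (R(l, P) = (2*P)/(l + 11*P) = 2*P/(l + 11*P))
((R(7, 39) - 924)/(-149 + 1066))*207 = ((2*39/(7 + 11*39) - 924)/(-149 + 1066))*207 = ((2*39/(7 + 429) - 924)/917)*207 = ((2*39/436 - 924)*(1/917))*207 = ((2*39*(1/436) - 924)*(1/917))*207 = ((39/218 - 924)*(1/917))*207 = -201393/218*1/917*207 = -201393/199906*207 = -41688351/199906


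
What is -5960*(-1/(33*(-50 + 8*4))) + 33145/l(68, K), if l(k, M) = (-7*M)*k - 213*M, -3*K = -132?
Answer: -9107795/818532 ≈ -11.127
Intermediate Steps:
K = 44 (K = -1/3*(-132) = 44)
l(k, M) = -213*M - 7*M*k (l(k, M) = -7*M*k - 213*M = -213*M - 7*M*k)
-5960*(-1/(33*(-50 + 8*4))) + 33145/l(68, K) = -5960*(-1/(33*(-50 + 8*4))) + 33145/((-1*44*(213 + 7*68))) = -5960*(-1/(33*(-50 + 32))) + 33145/((-1*44*(213 + 476))) = -5960/((-18*(-33))) + 33145/((-1*44*689)) = -5960/594 + 33145/(-30316) = -5960*1/594 + 33145*(-1/30316) = -2980/297 - 33145/30316 = -9107795/818532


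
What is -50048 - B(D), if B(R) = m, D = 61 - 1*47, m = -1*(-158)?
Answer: -50206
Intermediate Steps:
m = 158
D = 14 (D = 61 - 47 = 14)
B(R) = 158
-50048 - B(D) = -50048 - 1*158 = -50048 - 158 = -50206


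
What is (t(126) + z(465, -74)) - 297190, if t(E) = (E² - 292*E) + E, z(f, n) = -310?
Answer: -318290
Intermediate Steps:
t(E) = E² - 291*E
(t(126) + z(465, -74)) - 297190 = (126*(-291 + 126) - 310) - 297190 = (126*(-165) - 310) - 297190 = (-20790 - 310) - 297190 = -21100 - 297190 = -318290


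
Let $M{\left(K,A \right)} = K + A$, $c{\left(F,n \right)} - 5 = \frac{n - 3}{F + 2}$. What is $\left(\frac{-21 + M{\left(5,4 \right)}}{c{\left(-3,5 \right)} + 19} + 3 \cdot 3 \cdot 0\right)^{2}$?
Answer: $\frac{36}{121} \approx 0.29752$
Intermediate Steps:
$c{\left(F,n \right)} = 5 + \frac{-3 + n}{2 + F}$ ($c{\left(F,n \right)} = 5 + \frac{n - 3}{F + 2} = 5 + \frac{-3 + n}{2 + F}$)
$M{\left(K,A \right)} = A + K$
$\left(\frac{-21 + M{\left(5,4 \right)}}{c{\left(-3,5 \right)} + 19} + 3 \cdot 3 \cdot 0\right)^{2} = \left(\frac{-21 + \left(4 + 5\right)}{\frac{7 + 5 + 5 \left(-3\right)}{2 - 3} + 19} + 3 \cdot 3 \cdot 0\right)^{2} = \left(\frac{-21 + 9}{\frac{7 + 5 - 15}{-1} + 19} + 9 \cdot 0\right)^{2} = \left(- \frac{12}{\left(-1\right) \left(-3\right) + 19} + 0\right)^{2} = \left(- \frac{12}{3 + 19} + 0\right)^{2} = \left(- \frac{12}{22} + 0\right)^{2} = \left(\left(-12\right) \frac{1}{22} + 0\right)^{2} = \left(- \frac{6}{11} + 0\right)^{2} = \left(- \frac{6}{11}\right)^{2} = \frac{36}{121}$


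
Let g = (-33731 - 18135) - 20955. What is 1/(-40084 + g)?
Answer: -1/112905 ≈ -8.8570e-6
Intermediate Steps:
g = -72821 (g = -51866 - 20955 = -72821)
1/(-40084 + g) = 1/(-40084 - 72821) = 1/(-112905) = -1/112905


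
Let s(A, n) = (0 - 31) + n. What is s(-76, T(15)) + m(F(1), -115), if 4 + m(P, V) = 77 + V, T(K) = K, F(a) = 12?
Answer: -58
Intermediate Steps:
s(A, n) = -31 + n
m(P, V) = 73 + V (m(P, V) = -4 + (77 + V) = 73 + V)
s(-76, T(15)) + m(F(1), -115) = (-31 + 15) + (73 - 115) = -16 - 42 = -58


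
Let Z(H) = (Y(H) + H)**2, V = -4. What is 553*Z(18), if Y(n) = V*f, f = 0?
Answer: 179172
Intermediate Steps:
Y(n) = 0 (Y(n) = -4*0 = 0)
Z(H) = H**2 (Z(H) = (0 + H)**2 = H**2)
553*Z(18) = 553*18**2 = 553*324 = 179172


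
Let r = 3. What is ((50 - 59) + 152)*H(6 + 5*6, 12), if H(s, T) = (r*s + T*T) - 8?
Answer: 34892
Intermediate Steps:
H(s, T) = -8 + T**2 + 3*s (H(s, T) = (3*s + T*T) - 8 = (3*s + T**2) - 8 = (T**2 + 3*s) - 8 = -8 + T**2 + 3*s)
((50 - 59) + 152)*H(6 + 5*6, 12) = ((50 - 59) + 152)*(-8 + 12**2 + 3*(6 + 5*6)) = (-9 + 152)*(-8 + 144 + 3*(6 + 30)) = 143*(-8 + 144 + 3*36) = 143*(-8 + 144 + 108) = 143*244 = 34892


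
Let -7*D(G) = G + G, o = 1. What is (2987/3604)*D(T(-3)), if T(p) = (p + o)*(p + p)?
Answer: -17922/6307 ≈ -2.8416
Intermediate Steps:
T(p) = 2*p*(1 + p) (T(p) = (p + 1)*(p + p) = (1 + p)*(2*p) = 2*p*(1 + p))
D(G) = -2*G/7 (D(G) = -(G + G)/7 = -2*G/7)
(2987/3604)*D(T(-3)) = (2987/3604)*(-4*(-3)*(1 - 3)/7) = (2987*(1/3604))*(-4*(-3)*(-2)/7) = 2987*(-2/7*12)/3604 = (2987/3604)*(-24/7) = -17922/6307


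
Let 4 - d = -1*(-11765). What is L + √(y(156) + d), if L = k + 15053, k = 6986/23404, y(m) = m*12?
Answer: 176153699/11702 + I*√9889 ≈ 15053.0 + 99.443*I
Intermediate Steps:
d = -11761 (d = 4 - (-1)*(-11765) = 4 - 1*11765 = 4 - 11765 = -11761)
y(m) = 12*m
k = 3493/11702 (k = 6986*(1/23404) = 3493/11702 ≈ 0.29850)
L = 176153699/11702 (L = 3493/11702 + 15053 = 176153699/11702 ≈ 15053.)
L + √(y(156) + d) = 176153699/11702 + √(12*156 - 11761) = 176153699/11702 + √(1872 - 11761) = 176153699/11702 + √(-9889) = 176153699/11702 + I*√9889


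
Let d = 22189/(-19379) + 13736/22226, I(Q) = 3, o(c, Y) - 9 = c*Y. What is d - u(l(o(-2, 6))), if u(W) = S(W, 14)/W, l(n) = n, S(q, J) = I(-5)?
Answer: 101867442/215358827 ≈ 0.47301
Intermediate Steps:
o(c, Y) = 9 + Y*c (o(c, Y) = 9 + c*Y = 9 + Y*c)
S(q, J) = 3
u(W) = 3/W
d = -113491385/215358827 (d = 22189*(-1/19379) + 13736*(1/22226) = -22189/19379 + 6868/11113 = -113491385/215358827 ≈ -0.52699)
d - u(l(o(-2, 6))) = -113491385/215358827 - 3/(9 + 6*(-2)) = -113491385/215358827 - 3/(9 - 12) = -113491385/215358827 - 3/(-3) = -113491385/215358827 - 3*(-1)/3 = -113491385/215358827 - 1*(-1) = -113491385/215358827 + 1 = 101867442/215358827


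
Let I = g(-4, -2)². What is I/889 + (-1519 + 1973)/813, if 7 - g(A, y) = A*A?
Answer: 469459/722757 ≈ 0.64954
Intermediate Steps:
g(A, y) = 7 - A² (g(A, y) = 7 - A*A = 7 - A²)
I = 81 (I = (7 - 1*(-4)²)² = (7 - 1*16)² = (7 - 16)² = (-9)² = 81)
I/889 + (-1519 + 1973)/813 = 81/889 + (-1519 + 1973)/813 = 81*(1/889) + 454*(1/813) = 81/889 + 454/813 = 469459/722757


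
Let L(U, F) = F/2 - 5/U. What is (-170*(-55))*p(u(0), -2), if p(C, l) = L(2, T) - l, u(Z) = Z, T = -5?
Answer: -28050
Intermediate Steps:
L(U, F) = F/2 - 5/U (L(U, F) = F*(½) - 5/U = F/2 - 5/U)
p(C, l) = -5 - l (p(C, l) = ((½)*(-5) - 5/2) - l = (-5/2 - 5*½) - l = (-5/2 - 5/2) - l = -5 - l)
(-170*(-55))*p(u(0), -2) = (-170*(-55))*(-5 - 1*(-2)) = 9350*(-5 + 2) = 9350*(-3) = -28050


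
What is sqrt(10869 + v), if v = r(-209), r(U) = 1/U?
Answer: 2*sqrt(118692145)/209 ≈ 104.25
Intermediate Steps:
v = -1/209 (v = 1/(-209) = -1/209 ≈ -0.0047847)
sqrt(10869 + v) = sqrt(10869 - 1/209) = sqrt(2271620/209) = 2*sqrt(118692145)/209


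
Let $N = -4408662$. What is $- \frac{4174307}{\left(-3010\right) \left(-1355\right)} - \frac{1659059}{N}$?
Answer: $- \frac{2909138390696}{4495237100025} \approx -0.64716$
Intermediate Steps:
$- \frac{4174307}{\left(-3010\right) \left(-1355\right)} - \frac{1659059}{N} = - \frac{4174307}{\left(-3010\right) \left(-1355\right)} - \frac{1659059}{-4408662} = - \frac{4174307}{4078550} - - \frac{1659059}{4408662} = \left(-4174307\right) \frac{1}{4078550} + \frac{1659059}{4408662} = - \frac{4174307}{4078550} + \frac{1659059}{4408662} = - \frac{2909138390696}{4495237100025}$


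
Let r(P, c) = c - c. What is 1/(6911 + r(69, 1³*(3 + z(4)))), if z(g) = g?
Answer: 1/6911 ≈ 0.00014470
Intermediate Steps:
r(P, c) = 0
1/(6911 + r(69, 1³*(3 + z(4)))) = 1/(6911 + 0) = 1/6911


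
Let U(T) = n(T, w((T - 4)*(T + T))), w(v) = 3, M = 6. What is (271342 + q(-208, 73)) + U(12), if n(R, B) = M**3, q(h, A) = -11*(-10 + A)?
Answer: 270865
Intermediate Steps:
q(h, A) = 110 - 11*A
n(R, B) = 216 (n(R, B) = 6**3 = 216)
U(T) = 216
(271342 + q(-208, 73)) + U(12) = (271342 + (110 - 11*73)) + 216 = (271342 + (110 - 803)) + 216 = (271342 - 693) + 216 = 270649 + 216 = 270865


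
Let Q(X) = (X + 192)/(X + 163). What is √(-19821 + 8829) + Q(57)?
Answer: 249/220 + 4*I*√687 ≈ 1.1318 + 104.84*I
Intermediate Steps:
Q(X) = (192 + X)/(163 + X)
√(-19821 + 8829) + Q(57) = √(-19821 + 8829) + (192 + 57)/(163 + 57) = √(-10992) + 249/220 = 4*I*√687 + (1/220)*249 = 4*I*√687 + 249/220 = 249/220 + 4*I*√687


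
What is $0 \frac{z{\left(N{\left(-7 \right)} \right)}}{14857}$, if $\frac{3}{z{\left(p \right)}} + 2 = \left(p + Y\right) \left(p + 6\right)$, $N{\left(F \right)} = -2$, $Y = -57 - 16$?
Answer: $0$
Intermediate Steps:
$Y = -73$
$z{\left(p \right)} = \frac{3}{-2 + \left(-73 + p\right) \left(6 + p\right)}$ ($z{\left(p \right)} = \frac{3}{-2 + \left(p - 73\right) \left(p + 6\right)} = \frac{3}{-2 + \left(-73 + p\right) \left(6 + p\right)}$)
$0 \frac{z{\left(N{\left(-7 \right)} \right)}}{14857} = 0 \frac{3 \frac{1}{-440 + \left(-2\right)^{2} - -134}}{14857} = 0 \frac{3}{-440 + 4 + 134} \cdot \frac{1}{14857} = 0 \frac{3}{-302} \cdot \frac{1}{14857} = 0 \cdot 3 \left(- \frac{1}{302}\right) \frac{1}{14857} = 0 \left(\left(- \frac{3}{302}\right) \frac{1}{14857}\right) = 0 \left(- \frac{3}{4486814}\right) = 0$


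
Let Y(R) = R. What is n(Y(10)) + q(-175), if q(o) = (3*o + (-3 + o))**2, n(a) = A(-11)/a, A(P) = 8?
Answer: 2471049/5 ≈ 4.9421e+5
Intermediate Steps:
n(a) = 8/a
q(o) = (-3 + 4*o)**2
n(Y(10)) + q(-175) = 8/10 + (-3 + 4*(-175))**2 = 8*(1/10) + (-3 - 700)**2 = 4/5 + (-703)**2 = 4/5 + 494209 = 2471049/5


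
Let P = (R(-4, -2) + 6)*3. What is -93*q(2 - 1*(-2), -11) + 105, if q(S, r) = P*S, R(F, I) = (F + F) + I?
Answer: 4569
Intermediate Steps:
R(F, I) = I + 2*F (R(F, I) = 2*F + I = I + 2*F)
P = -12 (P = ((-2 + 2*(-4)) + 6)*3 = ((-2 - 8) + 6)*3 = (-10 + 6)*3 = -4*3 = -12)
q(S, r) = -12*S
-93*q(2 - 1*(-2), -11) + 105 = -(-1116)*(2 - 1*(-2)) + 105 = -(-1116)*(2 + 2) + 105 = -(-1116)*4 + 105 = -93*(-48) + 105 = 4464 + 105 = 4569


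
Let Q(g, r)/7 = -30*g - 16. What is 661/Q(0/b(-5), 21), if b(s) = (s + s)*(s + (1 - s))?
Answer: -661/112 ≈ -5.9018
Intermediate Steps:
b(s) = 2*s (b(s) = (2*s)*1 = 2*s)
Q(g, r) = -112 - 210*g (Q(g, r) = 7*(-30*g - 16) = 7*(-16 - 30*g) = -112 - 210*g)
661/Q(0/b(-5), 21) = 661/(-112 - 0/(2*(-5))) = 661/(-112 - 0/(-10)) = 661/(-112 - 0*(-1)/10) = 661/(-112 - 210*0) = 661/(-112 + 0) = 661/(-112) = 661*(-1/112) = -661/112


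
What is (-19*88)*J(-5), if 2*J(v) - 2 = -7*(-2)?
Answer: -13376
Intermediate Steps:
J(v) = 8 (J(v) = 1 + (-7*(-2))/2 = 1 + (½)*14 = 1 + 7 = 8)
(-19*88)*J(-5) = -19*88*8 = -1672*8 = -13376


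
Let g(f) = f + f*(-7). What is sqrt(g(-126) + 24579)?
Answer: 3*sqrt(2815) ≈ 159.17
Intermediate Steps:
g(f) = -6*f (g(f) = f - 7*f = -6*f)
sqrt(g(-126) + 24579) = sqrt(-6*(-126) + 24579) = sqrt(756 + 24579) = sqrt(25335) = 3*sqrt(2815)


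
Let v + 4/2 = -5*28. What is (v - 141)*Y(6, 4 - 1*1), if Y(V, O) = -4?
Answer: 1132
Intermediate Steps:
v = -142 (v = -2 - 5*28 = -2 - 140 = -142)
(v - 141)*Y(6, 4 - 1*1) = (-142 - 141)*(-4) = -283*(-4) = 1132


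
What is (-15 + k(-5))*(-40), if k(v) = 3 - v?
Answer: 280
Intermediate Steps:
(-15 + k(-5))*(-40) = (-15 + (3 - 1*(-5)))*(-40) = (-15 + (3 + 5))*(-40) = (-15 + 8)*(-40) = -7*(-40) = 280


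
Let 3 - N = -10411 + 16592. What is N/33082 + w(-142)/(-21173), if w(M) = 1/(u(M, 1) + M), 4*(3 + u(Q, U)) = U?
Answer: -37868500699/202778881347 ≈ -0.18675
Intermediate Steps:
u(Q, U) = -3 + U/4
N = -6178 (N = 3 - (-10411 + 16592) = 3 - 1*6181 = 3 - 6181 = -6178)
w(M) = 1/(-11/4 + M) (w(M) = 1/((-3 + (1/4)*1) + M) = 1/((-3 + 1/4) + M) = 1/(-11/4 + M))
N/33082 + w(-142)/(-21173) = -6178/33082 + (4/(-11 + 4*(-142)))/(-21173) = -6178*1/33082 + (4/(-11 - 568))*(-1/21173) = -3089/16541 + (4/(-579))*(-1/21173) = -3089/16541 + (4*(-1/579))*(-1/21173) = -3089/16541 - 4/579*(-1/21173) = -3089/16541 + 4/12259167 = -37868500699/202778881347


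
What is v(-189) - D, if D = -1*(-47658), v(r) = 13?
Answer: -47645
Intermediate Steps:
D = 47658
v(-189) - D = 13 - 1*47658 = 13 - 47658 = -47645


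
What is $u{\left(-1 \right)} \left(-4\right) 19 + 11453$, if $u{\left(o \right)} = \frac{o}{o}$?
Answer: $11377$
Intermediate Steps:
$u{\left(o \right)} = 1$
$u{\left(-1 \right)} \left(-4\right) 19 + 11453 = 1 \left(-4\right) 19 + 11453 = \left(-4\right) 19 + 11453 = -76 + 11453 = 11377$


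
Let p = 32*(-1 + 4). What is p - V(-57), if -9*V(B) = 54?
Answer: 102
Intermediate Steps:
V(B) = -6 (V(B) = -⅑*54 = -6)
p = 96 (p = 32*3 = 96)
p - V(-57) = 96 - 1*(-6) = 96 + 6 = 102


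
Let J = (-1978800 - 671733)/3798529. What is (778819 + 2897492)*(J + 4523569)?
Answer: 63169704058497382548/3798529 ≈ 1.6630e+13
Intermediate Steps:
J = -2650533/3798529 (J = -2650533*1/3798529 = -2650533/3798529 ≈ -0.69778)
(778819 + 2897492)*(J + 4523569) = (778819 + 2897492)*(-2650533/3798529 + 4523569) = 3676311*(17182905379468/3798529) = 63169704058497382548/3798529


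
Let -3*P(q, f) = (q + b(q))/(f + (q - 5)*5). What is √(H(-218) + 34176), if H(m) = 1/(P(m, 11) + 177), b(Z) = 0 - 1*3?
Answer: 4*√6061995764445/53273 ≈ 184.87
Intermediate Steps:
b(Z) = -3 (b(Z) = 0 - 3 = -3)
P(q, f) = -(-3 + q)/(3*(-25 + f + 5*q)) (P(q, f) = -(q - 3)/(3*(f + (q - 5)*5)) = -(-3 + q)/(3*(f + (-5 + q)*5)) = -(-3 + q)/(3*(f + (-25 + 5*q))) = -(-3 + q)/(3*(-25 + f + 5*q)))
H(m) = 1/(177 + (3 - m)/(3*(-14 + 5*m))) (H(m) = 1/((3 - m)/(3*(-25 + 11 + 5*m)) + 177) = 1/((3 - m)/(3*(-14 + 5*m)) + 177) = 1/(177 + (3 - m)/(3*(-14 + 5*m))))
√(H(-218) + 34176) = √(3*(14 - 5*(-218))/(7431 - 2654*(-218)) + 34176) = √(3*(14 + 1090)/(7431 + 578572) + 34176) = √(3*1104/586003 + 34176) = √(3*(1/586003)*1104 + 34176) = √(3312/586003 + 34176) = √(20027241840/586003) = 4*√6061995764445/53273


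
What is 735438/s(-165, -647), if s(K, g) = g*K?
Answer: 22286/3235 ≈ 6.8890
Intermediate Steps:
s(K, g) = K*g
735438/s(-165, -647) = 735438/((-165*(-647))) = 735438/106755 = 735438*(1/106755) = 22286/3235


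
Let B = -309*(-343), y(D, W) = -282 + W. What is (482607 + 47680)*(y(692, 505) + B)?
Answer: 56321782270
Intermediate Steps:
B = 105987
(482607 + 47680)*(y(692, 505) + B) = (482607 + 47680)*((-282 + 505) + 105987) = 530287*(223 + 105987) = 530287*106210 = 56321782270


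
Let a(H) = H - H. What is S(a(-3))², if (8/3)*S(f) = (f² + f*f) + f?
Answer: 0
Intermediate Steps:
a(H) = 0
S(f) = 3*f²/4 + 3*f/8 (S(f) = 3*((f² + f*f) + f)/8 = 3*((f² + f²) + f)/8 = 3*(2*f² + f)/8 = 3*(f + 2*f²)/8 = 3*f²/4 + 3*f/8)
S(a(-3))² = ((3/8)*0*(1 + 2*0))² = ((3/8)*0*(1 + 0))² = ((3/8)*0*1)² = 0² = 0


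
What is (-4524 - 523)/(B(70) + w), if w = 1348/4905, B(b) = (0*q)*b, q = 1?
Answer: -24755535/1348 ≈ -18365.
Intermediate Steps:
B(b) = 0 (B(b) = (0*1)*b = 0*b = 0)
w = 1348/4905 (w = 1348*(1/4905) = 1348/4905 ≈ 0.27482)
(-4524 - 523)/(B(70) + w) = (-4524 - 523)/(0 + 1348/4905) = -5047/1348/4905 = -5047*4905/1348 = -24755535/1348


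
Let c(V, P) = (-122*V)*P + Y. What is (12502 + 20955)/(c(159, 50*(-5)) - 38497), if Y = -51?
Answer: 33457/4810952 ≈ 0.0069543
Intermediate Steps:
c(V, P) = -51 - 122*P*V (c(V, P) = (-122*V)*P - 51 = -122*P*V - 51 = -51 - 122*P*V)
(12502 + 20955)/(c(159, 50*(-5)) - 38497) = (12502 + 20955)/((-51 - 122*50*(-5)*159) - 38497) = 33457/((-51 - 122*(-250)*159) - 38497) = 33457/((-51 + 4849500) - 38497) = 33457/(4849449 - 38497) = 33457/4810952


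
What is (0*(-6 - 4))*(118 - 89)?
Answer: 0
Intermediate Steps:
(0*(-6 - 4))*(118 - 89) = (0*(-10))*29 = 0*29 = 0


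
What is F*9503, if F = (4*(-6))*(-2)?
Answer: 456144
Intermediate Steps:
F = 48 (F = -24*(-2) = 48)
F*9503 = 48*9503 = 456144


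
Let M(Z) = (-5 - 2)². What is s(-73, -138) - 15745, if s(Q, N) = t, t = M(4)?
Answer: -15696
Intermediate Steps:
M(Z) = 49 (M(Z) = (-7)² = 49)
t = 49
s(Q, N) = 49
s(-73, -138) - 15745 = 49 - 15745 = -15696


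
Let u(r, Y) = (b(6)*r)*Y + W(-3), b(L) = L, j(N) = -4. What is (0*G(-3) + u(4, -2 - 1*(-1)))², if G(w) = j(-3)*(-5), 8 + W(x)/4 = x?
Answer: 4624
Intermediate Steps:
W(x) = -32 + 4*x
u(r, Y) = -44 + 6*Y*r (u(r, Y) = (6*r)*Y + (-32 + 4*(-3)) = 6*Y*r + (-32 - 12) = 6*Y*r - 44 = -44 + 6*Y*r)
G(w) = 20 (G(w) = -4*(-5) = 20)
(0*G(-3) + u(4, -2 - 1*(-1)))² = (0*20 + (-44 + 6*(-2 - 1*(-1))*4))² = (0 + (-44 + 6*(-2 + 1)*4))² = (0 + (-44 + 6*(-1)*4))² = (0 + (-44 - 24))² = (0 - 68)² = (-68)² = 4624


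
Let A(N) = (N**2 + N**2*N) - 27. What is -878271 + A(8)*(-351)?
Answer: -1070970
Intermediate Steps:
A(N) = -27 + N**2 + N**3 (A(N) = (N**2 + N**3) - 27 = -27 + N**2 + N**3)
-878271 + A(8)*(-351) = -878271 + (-27 + 8**2 + 8**3)*(-351) = -878271 + (-27 + 64 + 512)*(-351) = -878271 + 549*(-351) = -878271 - 192699 = -1070970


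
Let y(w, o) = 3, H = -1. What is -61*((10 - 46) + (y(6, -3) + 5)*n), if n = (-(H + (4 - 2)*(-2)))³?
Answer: -58804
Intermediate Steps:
n = 125 (n = (-(-1 + (4 - 2)*(-2)))³ = (-(-1 + 2*(-2)))³ = (-(-1 - 4))³ = (-1*(-5))³ = 5³ = 125)
-61*((10 - 46) + (y(6, -3) + 5)*n) = -61*((10 - 46) + (3 + 5)*125) = -61*(-36 + 8*125) = -61*(-36 + 1000) = -61*964 = -58804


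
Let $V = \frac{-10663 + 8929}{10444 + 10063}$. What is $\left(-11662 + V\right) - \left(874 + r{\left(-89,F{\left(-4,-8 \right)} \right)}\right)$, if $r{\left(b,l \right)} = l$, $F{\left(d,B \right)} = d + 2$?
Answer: $- \frac{257036472}{20507} \approx -12534.0$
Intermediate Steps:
$F{\left(d,B \right)} = 2 + d$
$V = - \frac{1734}{20507} \approx -0.084556$
$\left(-11662 + V\right) - \left(874 + r{\left(-89,F{\left(-4,-8 \right)} \right)}\right) = \left(-11662 - \frac{1734}{20507}\right) - 872 = - \frac{239154368}{20507} - 872 = - \frac{257036472}{20507}$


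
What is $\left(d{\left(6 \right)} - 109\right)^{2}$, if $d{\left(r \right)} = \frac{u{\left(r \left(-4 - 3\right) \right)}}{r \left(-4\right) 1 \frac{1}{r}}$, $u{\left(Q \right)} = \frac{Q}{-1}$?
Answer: $\frac{57121}{4} \approx 14280.0$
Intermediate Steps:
$u{\left(Q \right)} = - Q$ ($u{\left(Q \right)} = Q \left(-1\right) = - Q$)
$d{\left(r \right)} = - \frac{7 r}{4}$ ($d{\left(r \right)} = \frac{\left(-1\right) r \left(-4 - 3\right)}{r \left(-4\right) 1 \frac{1}{r}} = \frac{\left(-1\right) r \left(-7\right)}{- 4 r \frac{1}{r}} = \frac{\left(-1\right) \left(- 7 r\right)}{-4} = 7 r \left(- \frac{1}{4}\right) = - \frac{7 r}{4}$)
$\left(d{\left(6 \right)} - 109\right)^{2} = \left(\left(- \frac{7}{4}\right) 6 - 109\right)^{2} = \left(- \frac{21}{2} - 109\right)^{2} = \left(- \frac{239}{2}\right)^{2} = \frac{57121}{4}$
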